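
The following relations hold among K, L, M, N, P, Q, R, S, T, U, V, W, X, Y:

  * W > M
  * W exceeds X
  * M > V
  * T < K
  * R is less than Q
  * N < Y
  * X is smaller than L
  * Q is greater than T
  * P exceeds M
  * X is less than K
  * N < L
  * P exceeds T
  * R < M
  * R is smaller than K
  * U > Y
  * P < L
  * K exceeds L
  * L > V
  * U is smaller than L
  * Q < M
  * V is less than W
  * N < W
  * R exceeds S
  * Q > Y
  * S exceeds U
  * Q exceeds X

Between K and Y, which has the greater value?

K

Link the given pairs in sequence: Y < U; U < S; S < R; R < Q; Q < M; M < P; P < L; L < K.
Chaining these gives Y < U < S < R < Q < M < P < L < K.
So Y < K; K is the larger of the two.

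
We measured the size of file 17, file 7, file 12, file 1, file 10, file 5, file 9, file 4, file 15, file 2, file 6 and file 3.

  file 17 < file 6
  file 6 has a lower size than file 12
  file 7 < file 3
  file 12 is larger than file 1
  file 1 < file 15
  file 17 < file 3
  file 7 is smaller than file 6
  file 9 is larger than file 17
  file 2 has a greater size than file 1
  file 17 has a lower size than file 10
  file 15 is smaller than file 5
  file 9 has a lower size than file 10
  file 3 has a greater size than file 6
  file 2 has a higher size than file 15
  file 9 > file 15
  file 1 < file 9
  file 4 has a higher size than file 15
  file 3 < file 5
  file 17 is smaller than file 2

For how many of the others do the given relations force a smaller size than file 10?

The elements the relations force below file 10 are file 17, file 1, file 15, file 9 — no chain reaches any other.
That is 4.

4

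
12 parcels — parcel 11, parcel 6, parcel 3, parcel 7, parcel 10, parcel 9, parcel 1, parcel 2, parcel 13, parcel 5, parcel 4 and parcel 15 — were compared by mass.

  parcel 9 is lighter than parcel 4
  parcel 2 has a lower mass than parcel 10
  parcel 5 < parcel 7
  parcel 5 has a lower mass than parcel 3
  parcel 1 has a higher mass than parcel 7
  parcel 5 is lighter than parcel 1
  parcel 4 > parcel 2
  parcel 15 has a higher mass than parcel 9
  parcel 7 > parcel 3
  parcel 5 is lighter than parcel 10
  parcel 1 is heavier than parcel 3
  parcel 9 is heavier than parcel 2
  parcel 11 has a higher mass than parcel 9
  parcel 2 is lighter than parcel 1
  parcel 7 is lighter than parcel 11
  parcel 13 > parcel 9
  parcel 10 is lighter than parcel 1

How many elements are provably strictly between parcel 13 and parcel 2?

The relations place parcel 2 below parcel 13. An element lies strictly between them when it is forced above parcel 2 and also forced below parcel 13.
Above parcel 2: {parcel 9, parcel 15, parcel 10, parcel 4, parcel 1, parcel 11}. Below parcel 13: {parcel 9}.
Intersection: {parcel 9} — 1.

1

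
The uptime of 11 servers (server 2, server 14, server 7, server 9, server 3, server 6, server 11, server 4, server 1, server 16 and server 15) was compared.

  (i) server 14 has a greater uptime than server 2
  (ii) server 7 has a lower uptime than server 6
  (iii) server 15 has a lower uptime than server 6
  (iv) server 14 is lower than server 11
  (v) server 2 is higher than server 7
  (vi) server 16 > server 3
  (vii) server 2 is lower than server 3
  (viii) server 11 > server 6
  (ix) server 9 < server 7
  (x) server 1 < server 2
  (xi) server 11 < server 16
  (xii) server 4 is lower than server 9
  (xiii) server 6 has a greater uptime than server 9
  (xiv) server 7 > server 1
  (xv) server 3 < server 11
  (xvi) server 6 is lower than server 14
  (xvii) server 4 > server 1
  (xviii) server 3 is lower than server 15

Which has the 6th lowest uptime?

Piecing the relations together gives one ordering: server 1 < server 4 < server 9 < server 7 < server 2 < server 3 < server 15 < server 6 < server 14 < server 11 < server 16.
The 6th smallest is server 3.

server 3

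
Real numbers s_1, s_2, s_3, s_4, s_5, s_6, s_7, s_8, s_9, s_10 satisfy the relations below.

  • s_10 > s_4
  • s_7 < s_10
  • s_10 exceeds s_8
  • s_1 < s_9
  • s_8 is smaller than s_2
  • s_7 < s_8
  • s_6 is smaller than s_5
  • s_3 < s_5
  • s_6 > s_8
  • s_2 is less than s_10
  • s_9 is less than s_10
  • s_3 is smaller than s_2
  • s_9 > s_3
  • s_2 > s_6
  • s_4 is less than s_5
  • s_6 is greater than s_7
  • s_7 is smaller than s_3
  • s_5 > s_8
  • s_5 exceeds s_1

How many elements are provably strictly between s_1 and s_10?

1

Chaining upward from s_1 reaches: s_9, s_5.
Chaining downward from s_10 reaches: s_7, s_3, s_8, s_9, s_4, s_6, s_2.
Strictly between s_1 and s_10 are those in both lists: s_9 — 1 element.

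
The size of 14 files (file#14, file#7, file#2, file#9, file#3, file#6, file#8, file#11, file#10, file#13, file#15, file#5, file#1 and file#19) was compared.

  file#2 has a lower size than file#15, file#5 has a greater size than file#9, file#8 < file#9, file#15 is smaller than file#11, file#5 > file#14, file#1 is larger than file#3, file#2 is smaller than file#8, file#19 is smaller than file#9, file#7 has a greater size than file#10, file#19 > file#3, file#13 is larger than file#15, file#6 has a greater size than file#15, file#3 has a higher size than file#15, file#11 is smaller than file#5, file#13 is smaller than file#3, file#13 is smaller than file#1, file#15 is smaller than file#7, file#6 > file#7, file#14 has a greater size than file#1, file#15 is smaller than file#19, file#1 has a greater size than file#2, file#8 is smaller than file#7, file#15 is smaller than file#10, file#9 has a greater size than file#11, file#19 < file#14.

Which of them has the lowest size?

file#15 is not least since file#2 < file#15; file#13 is not least since file#15 < file#13; file#3 is not least since file#15 < file#3; file#19 is not least since file#3 < file#19; file#10 is not least since file#15 < file#10; file#1 is not least since file#3 < file#1; file#8 is not least since file#2 < file#8; file#11 is not least since file#15 < file#11; file#14 is not least since file#19 < file#14; file#9 is not least since file#8 < file#9; file#5 is not least since file#14 < file#5; file#7 is not least since file#15 < file#7; file#6 is not least since file#7 < file#6.
Only file#2 has nothing below it, so file#2 is the lowest size.

file#2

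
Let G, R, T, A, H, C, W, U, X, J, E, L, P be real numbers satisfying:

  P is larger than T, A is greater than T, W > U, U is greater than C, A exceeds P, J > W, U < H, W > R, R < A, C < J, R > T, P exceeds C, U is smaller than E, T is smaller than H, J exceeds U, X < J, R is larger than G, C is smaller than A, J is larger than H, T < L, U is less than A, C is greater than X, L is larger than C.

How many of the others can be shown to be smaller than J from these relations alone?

From J the given relations immediately reach X, C, U, H, W.
From those, T, R — 7 in total.
From those, G — 8 in total.
Nothing else is reachable below J; 8 in all.

8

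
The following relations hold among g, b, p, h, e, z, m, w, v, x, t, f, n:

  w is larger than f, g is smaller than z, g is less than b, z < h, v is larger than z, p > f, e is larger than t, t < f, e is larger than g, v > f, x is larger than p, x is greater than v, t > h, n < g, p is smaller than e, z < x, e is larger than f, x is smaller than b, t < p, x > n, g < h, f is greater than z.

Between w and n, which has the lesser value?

n

The relevant relations are n < g; g < z; z < h; h < t; t < f; f < w.
Chaining these gives n < g < z < h < t < f < w.
So n < w; n is the smaller of the two.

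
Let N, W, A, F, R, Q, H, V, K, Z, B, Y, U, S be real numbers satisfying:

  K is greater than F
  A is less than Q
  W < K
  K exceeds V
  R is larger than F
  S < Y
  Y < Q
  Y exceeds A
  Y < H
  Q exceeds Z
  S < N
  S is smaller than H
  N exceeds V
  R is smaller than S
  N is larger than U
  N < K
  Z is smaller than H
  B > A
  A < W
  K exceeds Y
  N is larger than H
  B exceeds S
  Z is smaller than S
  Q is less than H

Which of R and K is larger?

K

R < S < Y < Q < H < N < K, by transitivity through S, Y, Q, H, N.
So R < K; K is the larger of the two.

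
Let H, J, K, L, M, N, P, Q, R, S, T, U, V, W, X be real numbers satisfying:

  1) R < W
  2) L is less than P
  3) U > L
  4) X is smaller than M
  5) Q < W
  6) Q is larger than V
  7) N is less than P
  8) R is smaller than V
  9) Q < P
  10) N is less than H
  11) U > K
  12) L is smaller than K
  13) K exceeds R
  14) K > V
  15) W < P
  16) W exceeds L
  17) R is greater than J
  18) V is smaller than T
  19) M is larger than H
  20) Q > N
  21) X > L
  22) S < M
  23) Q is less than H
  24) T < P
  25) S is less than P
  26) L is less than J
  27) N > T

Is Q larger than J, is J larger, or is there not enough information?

Q

Chaining the given relations: J < R < V < T < N < Q.
So Q is larger.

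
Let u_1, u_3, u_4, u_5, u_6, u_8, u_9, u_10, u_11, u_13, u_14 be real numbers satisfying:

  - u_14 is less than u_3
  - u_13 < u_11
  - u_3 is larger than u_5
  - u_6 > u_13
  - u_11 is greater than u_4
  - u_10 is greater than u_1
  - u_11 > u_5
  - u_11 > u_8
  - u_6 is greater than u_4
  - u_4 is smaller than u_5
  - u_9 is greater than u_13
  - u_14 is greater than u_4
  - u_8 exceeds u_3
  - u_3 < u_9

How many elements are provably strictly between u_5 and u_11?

The relations place u_5 below u_11. An element lies strictly between them when it is forced above u_5 and also forced below u_11.
Above u_5: {u_3, u_8, u_9}. Below u_11: {u_4, u_14, u_3, u_13, u_8}.
Intersection: {u_3, u_8} — 2.

2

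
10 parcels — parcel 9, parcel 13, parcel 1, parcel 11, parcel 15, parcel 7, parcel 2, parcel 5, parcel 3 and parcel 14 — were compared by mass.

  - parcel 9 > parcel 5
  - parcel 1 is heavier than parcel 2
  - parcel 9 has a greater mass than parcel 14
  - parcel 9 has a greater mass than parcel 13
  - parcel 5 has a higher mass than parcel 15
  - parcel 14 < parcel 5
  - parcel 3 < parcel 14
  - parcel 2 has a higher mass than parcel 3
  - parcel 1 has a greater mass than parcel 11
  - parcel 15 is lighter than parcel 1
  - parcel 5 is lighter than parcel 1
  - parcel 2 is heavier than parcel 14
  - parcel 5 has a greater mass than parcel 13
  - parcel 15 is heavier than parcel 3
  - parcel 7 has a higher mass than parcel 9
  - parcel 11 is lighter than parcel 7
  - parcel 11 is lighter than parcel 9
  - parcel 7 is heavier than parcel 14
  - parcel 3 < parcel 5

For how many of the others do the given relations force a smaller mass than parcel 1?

Directly below parcel 1: parcel 15, parcel 5, parcel 11, parcel 2.
One step further: parcel 3, parcel 13, parcel 14 (7 so far).
Nothing else is reachable below parcel 1; 7 in all.

7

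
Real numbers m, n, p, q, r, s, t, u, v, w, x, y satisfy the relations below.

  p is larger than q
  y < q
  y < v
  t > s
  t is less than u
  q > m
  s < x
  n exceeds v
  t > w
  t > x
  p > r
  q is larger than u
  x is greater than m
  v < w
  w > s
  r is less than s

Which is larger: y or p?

p

Link the given pairs in sequence: y < v; v < w; w < t; t < u; u < q; q < p.
Chaining these gives y < v < w < t < u < q < p.
So y < p; p is the larger of the two.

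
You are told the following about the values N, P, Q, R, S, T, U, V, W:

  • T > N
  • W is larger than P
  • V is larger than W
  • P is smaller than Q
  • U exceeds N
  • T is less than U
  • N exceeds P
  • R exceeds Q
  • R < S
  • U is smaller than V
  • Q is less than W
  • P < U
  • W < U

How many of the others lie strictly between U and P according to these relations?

4

The relations place P below U. An element lies strictly between them when it is forced above P and also forced below U.
Above P: {Q, R, W, N, T, S, V}. Below U: {Q, W, N, T}.
Intersection: {Q, W, N, T} — 4.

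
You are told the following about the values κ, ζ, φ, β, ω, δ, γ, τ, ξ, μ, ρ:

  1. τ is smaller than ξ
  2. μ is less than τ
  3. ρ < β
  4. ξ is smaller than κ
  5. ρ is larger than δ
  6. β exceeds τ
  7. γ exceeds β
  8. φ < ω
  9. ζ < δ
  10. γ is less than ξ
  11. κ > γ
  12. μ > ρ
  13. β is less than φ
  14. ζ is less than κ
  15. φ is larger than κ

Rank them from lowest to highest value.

ζ < δ < ρ < μ < τ < β < γ < ξ < κ < φ < ω

The consecutive links are each given: ζ < δ; δ < ρ; ρ < μ; μ < τ; τ < β; β < γ; γ < ξ; ξ < κ; κ < φ; φ < ω.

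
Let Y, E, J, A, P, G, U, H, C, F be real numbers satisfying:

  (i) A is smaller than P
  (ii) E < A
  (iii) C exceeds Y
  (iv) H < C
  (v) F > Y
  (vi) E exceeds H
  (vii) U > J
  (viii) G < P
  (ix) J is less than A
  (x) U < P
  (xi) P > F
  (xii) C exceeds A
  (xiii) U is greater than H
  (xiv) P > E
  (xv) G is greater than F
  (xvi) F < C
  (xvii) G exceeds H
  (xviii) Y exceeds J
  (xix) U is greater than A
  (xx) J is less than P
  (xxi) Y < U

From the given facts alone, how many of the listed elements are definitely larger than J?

The elements the relations force above J are Y, F, A, U, G, P, C — no chain reaches any other.
That is 7.

7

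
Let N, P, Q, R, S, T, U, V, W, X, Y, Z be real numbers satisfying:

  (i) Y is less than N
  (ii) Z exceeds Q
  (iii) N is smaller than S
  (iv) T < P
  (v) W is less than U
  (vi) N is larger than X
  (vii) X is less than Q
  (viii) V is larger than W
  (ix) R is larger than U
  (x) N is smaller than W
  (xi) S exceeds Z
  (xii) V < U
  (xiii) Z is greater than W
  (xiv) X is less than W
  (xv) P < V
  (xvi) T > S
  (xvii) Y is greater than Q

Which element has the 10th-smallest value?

Chaining the given pairs: X < Q < Y < N < W < Z < S < T < P < V < U < R.
The 10th smallest is V.

V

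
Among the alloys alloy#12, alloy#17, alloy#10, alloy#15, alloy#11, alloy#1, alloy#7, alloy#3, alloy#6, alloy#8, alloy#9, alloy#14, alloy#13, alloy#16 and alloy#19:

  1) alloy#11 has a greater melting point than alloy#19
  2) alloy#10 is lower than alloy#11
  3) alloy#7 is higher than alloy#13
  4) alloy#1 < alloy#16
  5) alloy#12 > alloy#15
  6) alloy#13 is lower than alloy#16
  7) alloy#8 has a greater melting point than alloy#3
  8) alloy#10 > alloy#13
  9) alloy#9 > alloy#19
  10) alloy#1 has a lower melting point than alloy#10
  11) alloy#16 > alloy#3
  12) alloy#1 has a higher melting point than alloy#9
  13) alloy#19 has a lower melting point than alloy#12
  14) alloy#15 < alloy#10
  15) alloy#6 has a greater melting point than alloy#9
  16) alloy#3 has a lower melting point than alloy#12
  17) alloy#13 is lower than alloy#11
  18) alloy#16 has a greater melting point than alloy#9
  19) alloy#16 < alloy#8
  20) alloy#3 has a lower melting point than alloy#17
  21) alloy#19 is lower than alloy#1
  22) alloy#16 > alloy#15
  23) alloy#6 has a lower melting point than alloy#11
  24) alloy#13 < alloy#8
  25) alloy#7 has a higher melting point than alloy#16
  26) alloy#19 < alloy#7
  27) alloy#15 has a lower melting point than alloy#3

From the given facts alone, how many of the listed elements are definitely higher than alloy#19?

From alloy#19 the given relations immediately reach alloy#9, alloy#1, alloy#12, alloy#7, alloy#11.
From those, alloy#16, alloy#6, alloy#10 — 8 in total.
From those, alloy#8 — 9 in total.
Nothing else is reachable above alloy#19; 9 in all.

9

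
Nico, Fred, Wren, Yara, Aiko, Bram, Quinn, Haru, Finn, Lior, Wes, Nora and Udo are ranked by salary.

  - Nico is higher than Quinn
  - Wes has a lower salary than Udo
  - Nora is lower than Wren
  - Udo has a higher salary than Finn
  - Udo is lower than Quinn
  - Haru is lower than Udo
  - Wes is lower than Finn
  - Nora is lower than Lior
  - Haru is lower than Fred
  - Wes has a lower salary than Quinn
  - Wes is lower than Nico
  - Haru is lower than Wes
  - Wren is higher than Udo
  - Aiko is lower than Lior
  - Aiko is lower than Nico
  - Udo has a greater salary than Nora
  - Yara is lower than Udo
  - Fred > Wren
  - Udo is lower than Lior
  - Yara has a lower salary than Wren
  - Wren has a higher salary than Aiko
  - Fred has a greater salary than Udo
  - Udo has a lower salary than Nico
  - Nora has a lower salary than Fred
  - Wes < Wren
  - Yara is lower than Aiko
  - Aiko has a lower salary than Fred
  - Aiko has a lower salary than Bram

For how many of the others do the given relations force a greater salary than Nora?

6

Directly above Nora: Udo, Wren, Lior, Fred.
One step further: Quinn, Nico (6 so far).
No other element is forced above Nora by the given relations, so the count is 6.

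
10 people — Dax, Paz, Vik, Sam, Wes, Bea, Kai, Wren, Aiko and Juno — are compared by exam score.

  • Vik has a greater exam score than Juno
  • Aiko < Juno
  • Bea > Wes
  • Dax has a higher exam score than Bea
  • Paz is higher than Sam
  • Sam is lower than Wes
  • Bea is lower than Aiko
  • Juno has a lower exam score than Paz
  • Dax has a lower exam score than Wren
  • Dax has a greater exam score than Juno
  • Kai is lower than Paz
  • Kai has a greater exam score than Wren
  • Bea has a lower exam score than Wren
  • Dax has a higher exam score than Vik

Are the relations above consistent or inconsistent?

consistent

The single ordering Sam < Wes < Bea < Aiko < Juno < Vik < Dax < Wren < Kai < Paz satisfies every listed relation, so no contradiction arises.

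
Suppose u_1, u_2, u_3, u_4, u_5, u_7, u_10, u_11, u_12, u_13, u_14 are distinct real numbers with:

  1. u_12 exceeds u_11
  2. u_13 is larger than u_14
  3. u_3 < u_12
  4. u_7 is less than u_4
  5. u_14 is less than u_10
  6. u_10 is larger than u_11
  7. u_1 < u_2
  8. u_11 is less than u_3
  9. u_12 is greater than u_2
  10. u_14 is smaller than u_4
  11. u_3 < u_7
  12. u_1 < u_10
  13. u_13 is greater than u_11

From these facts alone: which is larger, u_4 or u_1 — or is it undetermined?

Following every chain through u_1: above u_1 we get u_2, u_10, u_12.
u_4 is not reached, and no chain runs the other way from u_4 to u_1.
So the given relations leave the order of u_1 and u_4 undetermined.

undetermined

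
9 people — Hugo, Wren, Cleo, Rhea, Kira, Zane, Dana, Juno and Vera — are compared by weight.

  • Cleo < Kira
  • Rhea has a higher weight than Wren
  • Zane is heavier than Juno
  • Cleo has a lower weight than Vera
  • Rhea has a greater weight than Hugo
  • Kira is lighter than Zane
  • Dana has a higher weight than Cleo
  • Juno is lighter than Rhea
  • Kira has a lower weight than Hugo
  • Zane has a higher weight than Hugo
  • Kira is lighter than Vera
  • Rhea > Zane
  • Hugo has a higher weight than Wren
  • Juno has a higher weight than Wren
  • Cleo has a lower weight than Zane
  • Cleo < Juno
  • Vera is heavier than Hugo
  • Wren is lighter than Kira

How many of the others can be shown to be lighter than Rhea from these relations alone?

6

From Rhea the given relations immediately reach Wren, Juno, Hugo, Zane.
From those, Cleo, Kira — 6 in total.
Nothing else is reachable below Rhea; 6 in all.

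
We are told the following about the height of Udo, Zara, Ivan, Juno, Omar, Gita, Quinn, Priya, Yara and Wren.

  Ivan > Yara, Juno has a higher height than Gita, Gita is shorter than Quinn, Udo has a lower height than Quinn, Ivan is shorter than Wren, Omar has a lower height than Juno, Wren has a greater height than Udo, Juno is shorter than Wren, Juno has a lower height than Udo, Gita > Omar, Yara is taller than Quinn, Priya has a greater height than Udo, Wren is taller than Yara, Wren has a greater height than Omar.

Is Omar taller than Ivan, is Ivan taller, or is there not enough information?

Ivan

Omar < Gita and Gita < Juno give Omar < Juno.
Then Juno < Udo extends the chain to Udo.
Then Udo < Quinn extends the chain to Quinn.
With Quinn < Yara: Omar < Gita < Juno < Udo < Quinn < Yara.
With Yara < Ivan: Omar < Gita < Juno < Udo < Quinn < Yara < Ivan.
So Ivan is taller.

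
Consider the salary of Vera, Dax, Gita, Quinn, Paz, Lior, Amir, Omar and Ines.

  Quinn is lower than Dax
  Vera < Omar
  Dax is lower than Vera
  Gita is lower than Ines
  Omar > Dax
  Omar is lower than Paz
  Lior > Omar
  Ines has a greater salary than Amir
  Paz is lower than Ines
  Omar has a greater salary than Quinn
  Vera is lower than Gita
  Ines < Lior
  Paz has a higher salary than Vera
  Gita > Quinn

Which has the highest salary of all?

Lior

Chaining downward from Lior: directly below it, Omar, Ines; then Amir, Quinn, Dax, Vera, Gita, Paz.
That covers every other element, and nothing is given above Lior, so Lior is the highest salary.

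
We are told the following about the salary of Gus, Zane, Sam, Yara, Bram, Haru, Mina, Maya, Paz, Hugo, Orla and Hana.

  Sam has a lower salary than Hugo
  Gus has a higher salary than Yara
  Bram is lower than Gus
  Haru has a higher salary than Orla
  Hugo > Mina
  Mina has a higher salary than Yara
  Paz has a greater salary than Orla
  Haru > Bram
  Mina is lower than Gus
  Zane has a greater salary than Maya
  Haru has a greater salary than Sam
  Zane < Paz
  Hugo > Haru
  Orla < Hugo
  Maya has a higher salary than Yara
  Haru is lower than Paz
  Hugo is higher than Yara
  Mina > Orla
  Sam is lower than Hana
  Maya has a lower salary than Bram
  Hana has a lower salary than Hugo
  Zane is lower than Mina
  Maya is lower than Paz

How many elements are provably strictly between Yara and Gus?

The relations place Yara below Gus. An element lies strictly between them when it is forced above Yara and also forced below Gus.
Above Yara: {Maya, Zane, Bram, Mina, Haru, Paz, Hugo}. Below Gus: {Maya, Orla, Zane, Bram, Mina}.
Intersection: {Maya, Zane, Bram, Mina} — 4.

4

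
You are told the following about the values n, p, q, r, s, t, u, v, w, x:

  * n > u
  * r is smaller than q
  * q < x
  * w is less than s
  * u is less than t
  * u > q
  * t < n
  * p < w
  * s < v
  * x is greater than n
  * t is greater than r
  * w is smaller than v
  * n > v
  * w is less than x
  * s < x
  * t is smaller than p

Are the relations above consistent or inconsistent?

Every relation is compatible with r < q < u < t < p < w < s < v < n < x; the set is consistent.

consistent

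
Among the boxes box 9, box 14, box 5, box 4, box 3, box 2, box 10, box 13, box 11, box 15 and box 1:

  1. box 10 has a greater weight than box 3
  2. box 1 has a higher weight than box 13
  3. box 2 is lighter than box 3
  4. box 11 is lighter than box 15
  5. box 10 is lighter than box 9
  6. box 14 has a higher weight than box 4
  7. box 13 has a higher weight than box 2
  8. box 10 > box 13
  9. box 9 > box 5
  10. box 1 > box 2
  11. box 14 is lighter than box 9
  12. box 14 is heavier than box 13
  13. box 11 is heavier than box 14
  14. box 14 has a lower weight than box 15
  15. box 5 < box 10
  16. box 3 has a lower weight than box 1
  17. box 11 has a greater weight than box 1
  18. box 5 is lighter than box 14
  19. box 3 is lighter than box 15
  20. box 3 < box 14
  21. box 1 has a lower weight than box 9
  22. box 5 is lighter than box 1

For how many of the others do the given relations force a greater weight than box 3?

6

From box 3 the given relations immediately reach box 1, box 14, box 10, box 15.
From those, box 11, box 9 — 6 in total.
No other element is forced above box 3 by the given relations, so the count is 6.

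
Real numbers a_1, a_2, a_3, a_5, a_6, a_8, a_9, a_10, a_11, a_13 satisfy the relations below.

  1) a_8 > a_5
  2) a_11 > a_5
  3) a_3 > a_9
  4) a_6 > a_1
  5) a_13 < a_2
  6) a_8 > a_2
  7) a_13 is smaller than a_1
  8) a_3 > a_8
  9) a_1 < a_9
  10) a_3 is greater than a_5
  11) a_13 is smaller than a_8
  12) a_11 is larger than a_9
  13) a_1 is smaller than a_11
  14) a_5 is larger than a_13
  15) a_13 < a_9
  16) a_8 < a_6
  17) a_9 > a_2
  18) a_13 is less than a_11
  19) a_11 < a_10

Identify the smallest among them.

a_13

a_5 is not least since a_13 < a_5; a_1 is not least since a_13 < a_1; a_2 is not least since a_13 < a_2; a_9 is not least since a_2 < a_9; a_8 is not least since a_13 < a_8; a_6 is not least since a_8 < a_6; a_3 is not least since a_8 < a_3; a_11 is not least since a_13 < a_11; a_10 is not least since a_11 < a_10.
Only a_13 has nothing below it, so a_13 is the smallest.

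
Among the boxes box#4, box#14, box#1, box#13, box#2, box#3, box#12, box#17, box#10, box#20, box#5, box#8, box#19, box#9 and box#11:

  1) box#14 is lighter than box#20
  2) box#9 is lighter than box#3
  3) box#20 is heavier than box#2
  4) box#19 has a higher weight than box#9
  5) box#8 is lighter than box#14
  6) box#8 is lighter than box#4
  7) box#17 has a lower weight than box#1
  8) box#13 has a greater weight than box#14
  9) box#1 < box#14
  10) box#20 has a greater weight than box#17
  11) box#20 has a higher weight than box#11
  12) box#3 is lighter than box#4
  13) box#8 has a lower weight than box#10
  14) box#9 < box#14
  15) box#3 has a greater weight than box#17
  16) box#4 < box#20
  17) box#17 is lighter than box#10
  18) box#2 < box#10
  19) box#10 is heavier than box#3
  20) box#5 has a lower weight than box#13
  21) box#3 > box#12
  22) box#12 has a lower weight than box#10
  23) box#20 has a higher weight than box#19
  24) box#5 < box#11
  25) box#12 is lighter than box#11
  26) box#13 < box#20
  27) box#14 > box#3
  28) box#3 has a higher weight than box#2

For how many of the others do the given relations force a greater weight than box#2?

6

Directly above box#2: box#3, box#20, box#10.
One step further: box#4, box#14 (5 so far).
One step further: box#13 (6 so far).
No other element is forced above box#2 by the given relations, so the count is 6.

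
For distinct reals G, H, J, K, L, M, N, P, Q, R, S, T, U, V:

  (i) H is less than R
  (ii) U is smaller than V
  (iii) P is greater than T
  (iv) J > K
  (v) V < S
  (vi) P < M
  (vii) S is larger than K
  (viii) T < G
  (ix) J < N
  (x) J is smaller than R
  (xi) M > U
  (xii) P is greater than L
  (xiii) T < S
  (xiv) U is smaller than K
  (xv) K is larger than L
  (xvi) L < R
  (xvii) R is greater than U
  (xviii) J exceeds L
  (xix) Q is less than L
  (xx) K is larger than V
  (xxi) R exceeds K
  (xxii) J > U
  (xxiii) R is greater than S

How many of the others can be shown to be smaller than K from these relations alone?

4

The elements the relations force below K are Q, L, U, V — no chain reaches any other.
That is 4.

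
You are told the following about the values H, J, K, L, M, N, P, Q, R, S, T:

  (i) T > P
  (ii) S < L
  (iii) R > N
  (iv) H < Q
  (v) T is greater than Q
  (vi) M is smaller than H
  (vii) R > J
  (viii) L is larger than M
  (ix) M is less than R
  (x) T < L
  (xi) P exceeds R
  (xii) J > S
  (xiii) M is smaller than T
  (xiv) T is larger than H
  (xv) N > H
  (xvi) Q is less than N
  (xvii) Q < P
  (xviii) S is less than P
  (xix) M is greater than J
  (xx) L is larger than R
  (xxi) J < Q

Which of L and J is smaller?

J

Chaining the given relations: J < M < H < Q < N < R < P < T < L.
So J < L; J is the smaller of the two.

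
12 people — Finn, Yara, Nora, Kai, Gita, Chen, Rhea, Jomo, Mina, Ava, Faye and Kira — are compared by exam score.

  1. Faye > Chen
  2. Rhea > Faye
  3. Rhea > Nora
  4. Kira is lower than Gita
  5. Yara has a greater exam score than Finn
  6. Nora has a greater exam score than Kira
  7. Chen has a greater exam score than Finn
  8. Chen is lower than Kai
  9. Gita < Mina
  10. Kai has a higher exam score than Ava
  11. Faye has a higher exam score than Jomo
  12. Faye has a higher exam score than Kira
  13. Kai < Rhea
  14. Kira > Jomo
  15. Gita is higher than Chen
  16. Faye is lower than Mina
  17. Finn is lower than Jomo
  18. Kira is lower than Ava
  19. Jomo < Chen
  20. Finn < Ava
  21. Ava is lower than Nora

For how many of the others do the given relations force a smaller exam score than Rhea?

The elements the relations force below Rhea are Finn, Jomo, Kira, Chen, Ava, Nora, Faye, Kai — no chain reaches any other.
That is 8.

8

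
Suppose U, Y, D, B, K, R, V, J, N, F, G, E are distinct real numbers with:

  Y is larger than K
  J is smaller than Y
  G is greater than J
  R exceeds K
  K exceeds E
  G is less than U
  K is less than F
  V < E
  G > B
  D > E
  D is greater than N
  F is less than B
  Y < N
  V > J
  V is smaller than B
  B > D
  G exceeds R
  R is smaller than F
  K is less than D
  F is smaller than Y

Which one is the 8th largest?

R

Piecing the relations together gives one ordering: J < V < E < K < R < F < Y < N < D < B < G < U.
The 8th largest is R.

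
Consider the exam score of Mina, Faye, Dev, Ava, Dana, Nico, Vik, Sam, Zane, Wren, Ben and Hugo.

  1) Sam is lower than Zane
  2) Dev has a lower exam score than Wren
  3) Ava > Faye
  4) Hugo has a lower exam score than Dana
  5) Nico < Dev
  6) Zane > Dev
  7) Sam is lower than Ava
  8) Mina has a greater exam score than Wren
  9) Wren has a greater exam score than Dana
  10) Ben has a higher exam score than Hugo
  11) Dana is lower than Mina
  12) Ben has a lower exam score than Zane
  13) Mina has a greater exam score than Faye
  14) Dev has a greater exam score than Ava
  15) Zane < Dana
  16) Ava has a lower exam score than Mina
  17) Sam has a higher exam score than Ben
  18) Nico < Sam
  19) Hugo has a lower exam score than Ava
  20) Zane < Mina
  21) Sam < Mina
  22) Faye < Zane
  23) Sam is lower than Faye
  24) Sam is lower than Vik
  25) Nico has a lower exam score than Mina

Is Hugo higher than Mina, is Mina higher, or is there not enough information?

Mina

Hugo < Ben and Ben < Sam give Hugo < Sam.
With Sam < Faye: Hugo < Ben < Sam < Faye.
Then Faye < Ava extends the chain to Ava.
Then Ava < Dev extends the chain to Dev.
Then Dev < Zane extends the chain to Zane.
Then Zane < Dana extends the chain to Dana.
Then Dana < Wren extends the chain to Wren.
With Wren < Mina: Hugo < Ben < Sam < Faye < Ava < Dev < Zane < Dana < Wren < Mina.
So Mina is higher.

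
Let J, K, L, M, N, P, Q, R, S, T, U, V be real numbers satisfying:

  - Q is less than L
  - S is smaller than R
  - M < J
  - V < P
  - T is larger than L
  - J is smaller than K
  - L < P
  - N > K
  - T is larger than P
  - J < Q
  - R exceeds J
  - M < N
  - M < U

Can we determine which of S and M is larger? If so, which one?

undetermined

Following every chain through M: above M we get J, Q, U, L, P, K, R, N, T.
S is not reached, and no chain runs the other way from S to M.
So the given relations leave the order of M and S undetermined.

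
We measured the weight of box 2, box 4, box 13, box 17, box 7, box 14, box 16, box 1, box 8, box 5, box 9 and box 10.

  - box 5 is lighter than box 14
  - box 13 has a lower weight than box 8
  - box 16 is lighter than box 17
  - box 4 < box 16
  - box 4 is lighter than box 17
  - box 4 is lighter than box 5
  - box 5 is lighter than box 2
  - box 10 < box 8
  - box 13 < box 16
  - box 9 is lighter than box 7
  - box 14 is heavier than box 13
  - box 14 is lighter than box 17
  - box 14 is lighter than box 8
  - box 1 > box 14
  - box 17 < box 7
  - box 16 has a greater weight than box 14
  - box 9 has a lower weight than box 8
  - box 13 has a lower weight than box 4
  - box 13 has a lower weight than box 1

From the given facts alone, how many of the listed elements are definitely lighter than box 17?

5

From box 17 the given relations immediately reach box 4, box 14, box 16.
From those, box 13, box 5 — 5 in total.
Nothing else is reachable below box 17; 5 in all.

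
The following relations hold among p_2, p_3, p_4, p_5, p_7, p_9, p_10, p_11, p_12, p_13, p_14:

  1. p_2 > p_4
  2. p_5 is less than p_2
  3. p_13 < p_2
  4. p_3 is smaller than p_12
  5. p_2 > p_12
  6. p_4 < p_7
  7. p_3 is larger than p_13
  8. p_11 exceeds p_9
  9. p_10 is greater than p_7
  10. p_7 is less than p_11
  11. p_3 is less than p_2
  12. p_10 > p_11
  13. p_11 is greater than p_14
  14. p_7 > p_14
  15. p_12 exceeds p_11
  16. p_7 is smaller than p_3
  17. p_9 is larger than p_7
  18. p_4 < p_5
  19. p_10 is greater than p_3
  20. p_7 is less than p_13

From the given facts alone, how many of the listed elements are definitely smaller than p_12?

7

From p_12 the given relations immediately reach p_11, p_3.
From those, p_14, p_7, p_9, p_13 — 6 in total.
From those, p_4 — 7 in total.
No other element is forced below p_12 by the given relations, so the count is 7.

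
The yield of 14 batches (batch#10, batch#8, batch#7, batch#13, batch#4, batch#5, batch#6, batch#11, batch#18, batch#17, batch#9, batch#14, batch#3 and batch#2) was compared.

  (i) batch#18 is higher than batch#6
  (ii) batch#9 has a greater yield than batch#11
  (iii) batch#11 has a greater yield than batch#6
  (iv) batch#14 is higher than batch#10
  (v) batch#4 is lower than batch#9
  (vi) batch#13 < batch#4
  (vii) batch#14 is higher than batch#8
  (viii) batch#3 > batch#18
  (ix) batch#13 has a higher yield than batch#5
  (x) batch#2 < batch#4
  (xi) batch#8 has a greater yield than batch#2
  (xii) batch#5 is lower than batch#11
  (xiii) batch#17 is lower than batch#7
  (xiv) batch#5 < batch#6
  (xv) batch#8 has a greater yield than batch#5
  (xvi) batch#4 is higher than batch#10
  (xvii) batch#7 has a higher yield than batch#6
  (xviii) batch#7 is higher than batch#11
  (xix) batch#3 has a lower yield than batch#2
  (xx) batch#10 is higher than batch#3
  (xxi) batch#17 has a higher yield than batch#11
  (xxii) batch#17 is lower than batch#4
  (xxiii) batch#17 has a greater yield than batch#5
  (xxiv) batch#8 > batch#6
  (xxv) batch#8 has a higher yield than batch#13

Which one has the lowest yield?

batch#6 is not least since batch#5 < batch#6; batch#11 is not least since batch#5 < batch#11; batch#18 is not least since batch#6 < batch#18; batch#3 is not least since batch#18 < batch#3; batch#10 is not least since batch#3 < batch#10; batch#13 is not least since batch#5 < batch#13; batch#17 is not least since batch#5 < batch#17; batch#2 is not least since batch#3 < batch#2; batch#8 is not least since batch#2 < batch#8; batch#4 is not least since batch#10 < batch#4; batch#9 is not least since batch#11 < batch#9; batch#7 is not least since batch#6 < batch#7; batch#14 is not least since batch#10 < batch#14.
Only batch#5 has nothing below it, so batch#5 is the lowest yield.

batch#5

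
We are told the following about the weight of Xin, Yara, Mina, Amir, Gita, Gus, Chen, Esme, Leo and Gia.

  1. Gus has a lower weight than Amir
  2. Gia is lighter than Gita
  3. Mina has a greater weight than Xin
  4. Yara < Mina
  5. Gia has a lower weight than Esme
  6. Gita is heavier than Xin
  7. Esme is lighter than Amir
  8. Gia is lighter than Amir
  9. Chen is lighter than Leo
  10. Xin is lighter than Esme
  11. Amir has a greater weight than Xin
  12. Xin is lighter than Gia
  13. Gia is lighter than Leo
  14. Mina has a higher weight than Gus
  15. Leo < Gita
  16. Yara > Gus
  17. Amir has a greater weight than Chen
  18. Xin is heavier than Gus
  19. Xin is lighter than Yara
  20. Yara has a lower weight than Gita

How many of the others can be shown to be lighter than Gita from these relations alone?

6

Directly below Gita: Xin, Yara, Gia, Leo.
One step further: Gus, Chen (6 so far).
No other element is forced below Gita by the given relations, so the count is 6.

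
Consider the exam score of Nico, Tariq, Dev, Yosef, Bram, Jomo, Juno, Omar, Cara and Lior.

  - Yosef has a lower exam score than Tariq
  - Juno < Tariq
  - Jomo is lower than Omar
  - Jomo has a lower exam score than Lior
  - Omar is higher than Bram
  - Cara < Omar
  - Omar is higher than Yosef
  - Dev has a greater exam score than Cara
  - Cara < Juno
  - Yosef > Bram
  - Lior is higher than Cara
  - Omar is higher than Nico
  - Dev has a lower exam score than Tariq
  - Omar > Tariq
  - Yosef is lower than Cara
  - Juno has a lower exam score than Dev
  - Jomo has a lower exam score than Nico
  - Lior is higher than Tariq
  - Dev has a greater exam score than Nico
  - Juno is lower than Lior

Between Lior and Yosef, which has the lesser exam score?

Yosef

Chaining the given relations: Yosef < Cara < Juno < Dev < Tariq < Lior.
So Yosef < Lior; Yosef is the lower of the two.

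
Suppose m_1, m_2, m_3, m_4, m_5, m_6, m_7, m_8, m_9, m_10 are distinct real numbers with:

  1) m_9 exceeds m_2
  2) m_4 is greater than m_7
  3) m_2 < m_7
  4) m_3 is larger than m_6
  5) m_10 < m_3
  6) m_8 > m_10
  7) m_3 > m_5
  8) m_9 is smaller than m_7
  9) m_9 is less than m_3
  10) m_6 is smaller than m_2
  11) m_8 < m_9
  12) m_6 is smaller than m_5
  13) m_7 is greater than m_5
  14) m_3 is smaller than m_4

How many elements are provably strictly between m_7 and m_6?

3

The relations place m_6 below m_7. An element lies strictly between them when it is forced above m_6 and also forced below m_7.
Above m_6: {m_5, m_2, m_9, m_3, m_4}. Below m_7: {m_10, m_8, m_5, m_2, m_9}.
Intersection: {m_5, m_2, m_9} — 3.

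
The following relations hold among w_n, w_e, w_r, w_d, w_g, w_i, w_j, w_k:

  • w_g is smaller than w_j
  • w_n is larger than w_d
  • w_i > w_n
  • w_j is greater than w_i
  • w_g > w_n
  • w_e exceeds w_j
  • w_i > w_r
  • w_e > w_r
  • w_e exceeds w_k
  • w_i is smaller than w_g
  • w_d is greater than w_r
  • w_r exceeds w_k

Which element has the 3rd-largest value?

Piecing the relations together gives one ordering: w_k < w_r < w_d < w_n < w_i < w_g < w_j < w_e.
Counting 3 from the largest end gives w_g.

w_g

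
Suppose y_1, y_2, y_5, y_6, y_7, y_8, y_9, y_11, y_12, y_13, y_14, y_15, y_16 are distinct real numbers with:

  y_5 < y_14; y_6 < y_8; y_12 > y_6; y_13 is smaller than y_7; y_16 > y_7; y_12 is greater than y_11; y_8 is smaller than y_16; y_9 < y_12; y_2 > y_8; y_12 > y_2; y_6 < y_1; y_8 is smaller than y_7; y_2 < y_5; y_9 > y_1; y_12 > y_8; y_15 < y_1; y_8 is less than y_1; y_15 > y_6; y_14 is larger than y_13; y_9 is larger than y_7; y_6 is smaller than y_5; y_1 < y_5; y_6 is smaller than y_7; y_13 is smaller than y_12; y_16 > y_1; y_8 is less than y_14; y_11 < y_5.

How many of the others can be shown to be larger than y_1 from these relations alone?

5

From y_1 the given relations immediately reach y_9, y_5, y_16.
From those, y_12, y_14 — 5 in total.
Nothing else is reachable above y_1; 5 in all.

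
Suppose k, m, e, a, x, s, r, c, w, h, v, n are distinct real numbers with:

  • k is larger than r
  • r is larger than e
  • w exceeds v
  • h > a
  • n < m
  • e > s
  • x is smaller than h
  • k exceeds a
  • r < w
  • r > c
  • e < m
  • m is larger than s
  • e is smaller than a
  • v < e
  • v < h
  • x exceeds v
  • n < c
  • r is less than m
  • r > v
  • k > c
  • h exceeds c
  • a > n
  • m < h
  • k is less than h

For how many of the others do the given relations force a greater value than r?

4

The elements the relations force above r are k, m, w, h — no chain reaches any other.
That is 4.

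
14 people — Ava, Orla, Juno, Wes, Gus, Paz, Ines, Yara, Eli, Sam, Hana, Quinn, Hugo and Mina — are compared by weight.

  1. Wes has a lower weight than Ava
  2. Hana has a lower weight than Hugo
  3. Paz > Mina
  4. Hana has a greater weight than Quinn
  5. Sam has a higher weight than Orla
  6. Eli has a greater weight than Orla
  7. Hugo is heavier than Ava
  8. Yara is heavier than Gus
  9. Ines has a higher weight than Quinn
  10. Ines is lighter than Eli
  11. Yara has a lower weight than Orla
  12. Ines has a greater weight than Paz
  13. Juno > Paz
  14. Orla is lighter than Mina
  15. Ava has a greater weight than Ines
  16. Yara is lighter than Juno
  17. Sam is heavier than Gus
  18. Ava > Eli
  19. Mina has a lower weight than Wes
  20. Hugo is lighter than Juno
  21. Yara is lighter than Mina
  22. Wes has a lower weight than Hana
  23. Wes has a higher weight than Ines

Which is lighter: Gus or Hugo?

Chaining the given relations: Gus < Yara < Orla < Mina < Paz < Ines < Wes < Hana < Hugo.
So Gus < Hugo; Gus is the lighter of the two.

Gus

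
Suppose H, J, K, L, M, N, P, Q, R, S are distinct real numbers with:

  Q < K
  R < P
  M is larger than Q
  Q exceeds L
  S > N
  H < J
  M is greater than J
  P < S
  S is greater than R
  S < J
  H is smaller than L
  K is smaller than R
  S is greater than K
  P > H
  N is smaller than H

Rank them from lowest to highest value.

N < H < L < Q < K < R < P < S < J < M

Nothing is placed below N, so it is least; from there N < H; H < L; L < Q; Q < K; K < R; R < P; P < S; S < J; J < M, each given directly.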